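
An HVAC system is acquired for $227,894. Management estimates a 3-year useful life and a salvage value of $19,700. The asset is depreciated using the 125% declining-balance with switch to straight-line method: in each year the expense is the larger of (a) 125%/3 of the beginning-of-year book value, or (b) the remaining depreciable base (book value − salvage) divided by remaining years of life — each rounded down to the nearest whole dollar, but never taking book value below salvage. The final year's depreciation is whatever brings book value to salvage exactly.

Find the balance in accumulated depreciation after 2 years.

$151,574

Depreciable base = $227,894 − $19,700 = $208,194.
Year 1: DB = ⌊$227,894 × 125%/3⌋ = $94,955; SL = ⌊$208,194/3⌋ = $69,398 → take DB $94,955. Book value $132,939.
Year 2: DB = ⌊$132,939 × 125%/3⌋ = $55,391; SL = ⌊$113,239/2⌋ = $56,619 → take SL $56,619. Book value $76,320.
Accumulated through year 2 = $227,894 − $76,320 = $151,574.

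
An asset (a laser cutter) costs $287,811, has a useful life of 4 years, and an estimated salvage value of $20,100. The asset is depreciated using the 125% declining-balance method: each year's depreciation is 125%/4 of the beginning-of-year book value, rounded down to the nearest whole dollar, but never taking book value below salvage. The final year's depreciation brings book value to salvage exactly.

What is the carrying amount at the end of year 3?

Depreciable base = $287,811 − $20,100 = $267,711.
Year 1: ⌊$287,811 × 125%/4⌋ = $89,940. Book value $197,871.
Year 2: ⌊$197,871 × 125%/4⌋ = $61,834. Book value $136,037.
Year 3: ⌊$136,037 × 125%/4⌋ = $42,511. Book value $93,526.

$93,526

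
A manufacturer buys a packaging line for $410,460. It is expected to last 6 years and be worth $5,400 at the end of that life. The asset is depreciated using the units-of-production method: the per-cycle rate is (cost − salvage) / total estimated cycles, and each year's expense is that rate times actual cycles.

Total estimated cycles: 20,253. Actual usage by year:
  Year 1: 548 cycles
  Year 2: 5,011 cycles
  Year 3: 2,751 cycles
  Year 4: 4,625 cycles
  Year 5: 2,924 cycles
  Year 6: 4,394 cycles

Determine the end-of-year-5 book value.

$93,280

Depreciable base = $410,460 − $5,400 = $405,060.
Rate = $405,060 / 20,253 cycles = $20 per cycle.
Year 1: 548 × $20 = $10,960. Book value $399,500.
Year 2: 5,011 × $20 = $100,220. Book value $299,280.
Year 3: 2,751 × $20 = $55,020. Book value $244,260.
Year 4: 4,625 × $20 = $92,500. Book value $151,760.
Year 5: 2,924 × $20 = $58,480. Book value $93,280.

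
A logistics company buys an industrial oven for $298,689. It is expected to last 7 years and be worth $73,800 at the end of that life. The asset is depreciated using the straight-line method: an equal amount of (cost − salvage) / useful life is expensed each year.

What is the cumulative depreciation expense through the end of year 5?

$160,635

Depreciable base = $298,689 − $73,800 = $224,889.
Annual expense = $224,889 / 7 = $32,127.
End of year 1: book value $266,562.
End of year 2: book value $234,435.
End of year 3: book value $202,308.
End of year 4: book value $170,181.
End of year 5: book value $138,054.
Accumulated through year 5 = $298,689 − $138,054 = $160,635.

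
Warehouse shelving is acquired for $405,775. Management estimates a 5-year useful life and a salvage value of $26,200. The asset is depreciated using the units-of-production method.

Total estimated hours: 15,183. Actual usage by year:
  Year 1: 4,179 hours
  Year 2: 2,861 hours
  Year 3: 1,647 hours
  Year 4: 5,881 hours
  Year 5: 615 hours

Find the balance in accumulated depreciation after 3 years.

$217,175

Depreciable base = $405,775 − $26,200 = $379,575.
Rate = $379,575 / 15,183 hours = $25 per hour.
Year 1: 4,179 × $25 = $104,475. Book value $301,300.
Year 2: 2,861 × $25 = $71,525. Book value $229,775.
Year 3: 1,647 × $25 = $41,175. Book value $188,600.
Accumulated through year 3 = $405,775 − $188,600 = $217,175.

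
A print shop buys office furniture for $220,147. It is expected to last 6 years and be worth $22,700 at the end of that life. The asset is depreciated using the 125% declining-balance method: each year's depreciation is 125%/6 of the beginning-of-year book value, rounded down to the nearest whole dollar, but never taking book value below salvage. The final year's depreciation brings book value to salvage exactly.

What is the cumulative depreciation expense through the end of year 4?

Depreciable base = $220,147 − $22,700 = $197,447.
Year 1: ⌊$220,147 × 125%/6⌋ = $45,863. Book value $174,284.
Year 2: ⌊$174,284 × 125%/6⌋ = $36,309. Book value $137,975.
Year 3: ⌊$137,975 × 125%/6⌋ = $28,744. Book value $109,231.
Year 4: ⌊$109,231 × 125%/6⌋ = $22,756. Book value $86,475.
Accumulated through year 4 = $220,147 − $86,475 = $133,672.

$133,672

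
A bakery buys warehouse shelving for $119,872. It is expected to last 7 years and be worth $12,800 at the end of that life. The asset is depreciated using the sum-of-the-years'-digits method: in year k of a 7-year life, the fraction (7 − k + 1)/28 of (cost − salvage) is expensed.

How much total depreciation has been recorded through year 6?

$103,248

Depreciable base = $119,872 − $12,800 = $107,072.
Sum of the years' digits = 7+6+5+4+3+2+1 = 28.
Year 1: $107,072 × 7/28 = $26,768. Book value $93,104.
Year 2: $107,072 × 6/28 = $22,944. Book value $70,160.
Year 3: $107,072 × 5/28 = $19,120. Book value $51,040.
Year 4: $107,072 × 4/28 = $15,296. Book value $35,744.
Year 5: $107,072 × 3/28 = $11,472. Book value $24,272.
Year 6: $107,072 × 2/28 = $7,648. Book value $16,624.
Accumulated through year 6 = $119,872 − $16,624 = $103,248.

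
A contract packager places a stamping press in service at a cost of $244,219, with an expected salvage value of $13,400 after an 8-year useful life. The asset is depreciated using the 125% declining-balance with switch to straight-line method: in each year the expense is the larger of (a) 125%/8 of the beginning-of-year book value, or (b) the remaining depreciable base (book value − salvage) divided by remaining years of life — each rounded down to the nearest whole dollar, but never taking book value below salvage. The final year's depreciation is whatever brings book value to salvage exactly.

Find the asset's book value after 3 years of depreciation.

$146,698

Depreciable base = $244,219 − $13,400 = $230,819.
Year 1: DB = ⌊$244,219 × 125%/8⌋ = $38,159; SL = ⌊$230,819/8⌋ = $28,852 → take DB $38,159. Book value $206,060.
Year 2: DB = ⌊$206,060 × 125%/8⌋ = $32,196; SL = ⌊$192,660/7⌋ = $27,522 → take DB $32,196. Book value $173,864.
Year 3: DB = ⌊$173,864 × 125%/8⌋ = $27,166; SL = ⌊$160,464/6⌋ = $26,744 → take DB $27,166. Book value $146,698.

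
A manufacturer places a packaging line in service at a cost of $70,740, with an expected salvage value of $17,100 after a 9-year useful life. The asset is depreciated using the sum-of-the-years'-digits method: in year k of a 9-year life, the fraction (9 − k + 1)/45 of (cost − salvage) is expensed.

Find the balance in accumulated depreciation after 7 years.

Depreciable base = $70,740 − $17,100 = $53,640.
Sum of the years' digits = 9+8+7+6+5+4+3+2+1 = 45.
Year 1: $53,640 × 9/45 = $10,728. Book value $60,012.
Year 2: $53,640 × 8/45 = $9,536. Book value $50,476.
Year 3: $53,640 × 7/45 = $8,344. Book value $42,132.
Year 4: $53,640 × 6/45 = $7,152. Book value $34,980.
Year 5: $53,640 × 5/45 = $5,960. Book value $29,020.
Year 6: $53,640 × 4/45 = $4,768. Book value $24,252.
Year 7: $53,640 × 3/45 = $3,576. Book value $20,676.
Accumulated through year 7 = $70,740 − $20,676 = $50,064.

$50,064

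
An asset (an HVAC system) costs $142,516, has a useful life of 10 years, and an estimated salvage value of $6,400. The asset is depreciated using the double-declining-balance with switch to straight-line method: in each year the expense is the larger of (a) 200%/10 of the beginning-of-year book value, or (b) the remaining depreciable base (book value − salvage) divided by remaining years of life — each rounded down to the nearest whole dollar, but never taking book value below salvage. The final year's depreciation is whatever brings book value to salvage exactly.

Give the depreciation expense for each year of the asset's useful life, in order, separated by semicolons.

Depreciable base = $142,516 − $6,400 = $136,116.
Year 1: DB = ⌊$142,516 × 200%/10⌋ = $28,503; SL = ⌊$136,116/10⌋ = $13,611 → take DB $28,503. Book value $114,013.
Year 2: DB = ⌊$114,013 × 200%/10⌋ = $22,802; SL = ⌊$107,613/9⌋ = $11,957 → take DB $22,802. Book value $91,211.
Year 3: DB = ⌊$91,211 × 200%/10⌋ = $18,242; SL = ⌊$84,811/8⌋ = $10,601 → take DB $18,242. Book value $72,969.
Year 4: DB = ⌊$72,969 × 200%/10⌋ = $14,593; SL = ⌊$66,569/7⌋ = $9,509 → take DB $14,593. Book value $58,376.
Year 5: DB = ⌊$58,376 × 200%/10⌋ = $11,675; SL = ⌊$51,976/6⌋ = $8,662 → take DB $11,675. Book value $46,701.
Year 6: DB = ⌊$46,701 × 200%/10⌋ = $9,340; SL = ⌊$40,301/5⌋ = $8,060 → take DB $9,340. Book value $37,361.
Year 7: DB = ⌊$37,361 × 200%/10⌋ = $7,472; SL = ⌊$30,961/4⌋ = $7,740 → take SL $7,740. Book value $29,621.
Year 8: DB = ⌊$29,621 × 200%/10⌋ = $5,924; SL = ⌊$23,221/3⌋ = $7,740 → take SL $7,740. Book value $21,881.
Year 9: DB = ⌊$21,881 × 200%/10⌋ = $4,376; SL = ⌊$15,481/2⌋ = $7,740 → take SL $7,740. Book value $14,141.
Year 10 (final): $14,141 − $6,400 = $7,741. Book value $6,400.

$28,503; $22,802; $18,242; $14,593; $11,675; $9,340; $7,740; $7,740; $7,740; $7,741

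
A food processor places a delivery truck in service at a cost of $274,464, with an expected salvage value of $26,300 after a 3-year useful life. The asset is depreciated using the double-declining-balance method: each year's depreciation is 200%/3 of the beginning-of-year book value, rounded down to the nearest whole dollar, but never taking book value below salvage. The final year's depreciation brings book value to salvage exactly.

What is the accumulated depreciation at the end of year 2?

$243,968

Depreciable base = $274,464 − $26,300 = $248,164.
Year 1: ⌊$274,464 × 200%/3⌋ = $182,976. Book value $91,488.
Year 2: ⌊$91,488 × 200%/3⌋ = $60,992. Book value $30,496.
Accumulated through year 2 = $274,464 − $30,496 = $243,968.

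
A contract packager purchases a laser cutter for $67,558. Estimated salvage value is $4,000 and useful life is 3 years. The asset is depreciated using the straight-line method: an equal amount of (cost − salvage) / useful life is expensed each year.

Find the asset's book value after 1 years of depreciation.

Depreciable base = $67,558 − $4,000 = $63,558.
Annual expense = $63,558 / 3 = $21,186.
End of year 1: book value $46,372.

$46,372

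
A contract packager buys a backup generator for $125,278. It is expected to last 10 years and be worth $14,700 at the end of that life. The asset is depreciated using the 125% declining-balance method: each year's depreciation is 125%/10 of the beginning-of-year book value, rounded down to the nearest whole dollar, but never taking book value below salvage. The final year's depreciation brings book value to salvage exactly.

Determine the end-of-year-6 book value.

$56,226

Depreciable base = $125,278 − $14,700 = $110,578.
Year 1: ⌊$125,278 × 125%/10⌋ = $15,659. Book value $109,619.
Year 2: ⌊$109,619 × 125%/10⌋ = $13,702. Book value $95,917.
Year 3: ⌊$95,917 × 125%/10⌋ = $11,989. Book value $83,928.
Year 4: ⌊$83,928 × 125%/10⌋ = $10,491. Book value $73,437.
Year 5: ⌊$73,437 × 125%/10⌋ = $9,179. Book value $64,258.
Year 6: ⌊$64,258 × 125%/10⌋ = $8,032. Book value $56,226.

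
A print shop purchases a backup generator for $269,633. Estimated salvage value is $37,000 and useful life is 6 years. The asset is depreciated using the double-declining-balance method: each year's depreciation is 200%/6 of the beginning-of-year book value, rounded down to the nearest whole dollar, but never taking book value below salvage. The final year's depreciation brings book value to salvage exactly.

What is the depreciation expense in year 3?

$39,946

Depreciable base = $269,633 − $37,000 = $232,633.
Year 1: ⌊$269,633 × 200%/6⌋ = $89,877. Book value $179,756.
Year 2: ⌊$179,756 × 200%/6⌋ = $59,918. Book value $119,838.
Year 3: ⌊$119,838 × 200%/6⌋ = $39,946. Book value $79,892.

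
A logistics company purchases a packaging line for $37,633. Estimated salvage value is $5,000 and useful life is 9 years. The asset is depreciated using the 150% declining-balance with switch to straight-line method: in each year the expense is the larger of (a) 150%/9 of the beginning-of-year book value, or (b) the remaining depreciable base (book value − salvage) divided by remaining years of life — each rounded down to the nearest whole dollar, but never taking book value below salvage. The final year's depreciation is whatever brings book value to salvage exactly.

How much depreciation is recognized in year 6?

Depreciable base = $37,633 − $5,000 = $32,633.
Year 1: DB = ⌊$37,633 × 150%/9⌋ = $6,272; SL = ⌊$32,633/9⌋ = $3,625 → take DB $6,272. Book value $31,361.
Year 2: DB = ⌊$31,361 × 150%/9⌋ = $5,226; SL = ⌊$26,361/8⌋ = $3,295 → take DB $5,226. Book value $26,135.
Year 3: DB = ⌊$26,135 × 150%/9⌋ = $4,355; SL = ⌊$21,135/7⌋ = $3,019 → take DB $4,355. Book value $21,780.
Year 4: DB = ⌊$21,780 × 150%/9⌋ = $3,630; SL = ⌊$16,780/6⌋ = $2,796 → take DB $3,630. Book value $18,150.
Year 5: DB = ⌊$18,150 × 150%/9⌋ = $3,025; SL = ⌊$13,150/5⌋ = $2,630 → take DB $3,025. Book value $15,125.
Year 6: DB = ⌊$15,125 × 150%/9⌋ = $2,520; SL = ⌊$10,125/4⌋ = $2,531 → take SL $2,531. Book value $12,594.

$2,531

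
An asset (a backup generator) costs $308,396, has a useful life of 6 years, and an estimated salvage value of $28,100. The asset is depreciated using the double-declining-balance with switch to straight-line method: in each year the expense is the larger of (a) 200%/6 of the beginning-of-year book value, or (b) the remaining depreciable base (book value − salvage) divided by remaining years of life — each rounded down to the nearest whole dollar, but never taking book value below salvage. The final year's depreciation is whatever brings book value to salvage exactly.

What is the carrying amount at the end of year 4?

$60,919

Depreciable base = $308,396 − $28,100 = $280,296.
Year 1: DB = ⌊$308,396 × 200%/6⌋ = $102,798; SL = ⌊$280,296/6⌋ = $46,716 → take DB $102,798. Book value $205,598.
Year 2: DB = ⌊$205,598 × 200%/6⌋ = $68,532; SL = ⌊$177,498/5⌋ = $35,499 → take DB $68,532. Book value $137,066.
Year 3: DB = ⌊$137,066 × 200%/6⌋ = $45,688; SL = ⌊$108,966/4⌋ = $27,241 → take DB $45,688. Book value $91,378.
Year 4: DB = ⌊$91,378 × 200%/6⌋ = $30,459; SL = ⌊$63,278/3⌋ = $21,092 → take DB $30,459. Book value $60,919.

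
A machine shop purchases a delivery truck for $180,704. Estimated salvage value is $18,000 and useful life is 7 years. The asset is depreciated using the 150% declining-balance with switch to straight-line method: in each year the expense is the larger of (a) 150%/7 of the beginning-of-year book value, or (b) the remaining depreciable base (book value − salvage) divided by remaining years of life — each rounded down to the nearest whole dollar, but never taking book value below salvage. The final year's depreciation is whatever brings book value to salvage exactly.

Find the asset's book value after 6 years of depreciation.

$34,957

Depreciable base = $180,704 − $18,000 = $162,704.
Year 1: DB = ⌊$180,704 × 150%/7⌋ = $38,722; SL = ⌊$162,704/7⌋ = $23,243 → take DB $38,722. Book value $141,982.
Year 2: DB = ⌊$141,982 × 150%/7⌋ = $30,424; SL = ⌊$123,982/6⌋ = $20,663 → take DB $30,424. Book value $111,558.
Year 3: DB = ⌊$111,558 × 150%/7⌋ = $23,905; SL = ⌊$93,558/5⌋ = $18,711 → take DB $23,905. Book value $87,653.
Year 4: DB = ⌊$87,653 × 150%/7⌋ = $18,782; SL = ⌊$69,653/4⌋ = $17,413 → take DB $18,782. Book value $68,871.
Year 5: DB = ⌊$68,871 × 150%/7⌋ = $14,758; SL = ⌊$50,871/3⌋ = $16,957 → take SL $16,957. Book value $51,914.
Year 6: DB = ⌊$51,914 × 150%/7⌋ = $11,124; SL = ⌊$33,914/2⌋ = $16,957 → take SL $16,957. Book value $34,957.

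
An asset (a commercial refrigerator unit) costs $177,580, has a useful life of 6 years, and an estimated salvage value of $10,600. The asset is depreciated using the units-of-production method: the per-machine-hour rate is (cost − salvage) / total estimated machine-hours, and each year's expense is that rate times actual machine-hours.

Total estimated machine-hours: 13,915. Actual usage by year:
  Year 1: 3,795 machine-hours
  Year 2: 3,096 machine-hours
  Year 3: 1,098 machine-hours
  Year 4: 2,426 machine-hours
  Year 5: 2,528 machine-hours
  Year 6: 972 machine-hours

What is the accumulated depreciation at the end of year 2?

$82,692

Depreciable base = $177,580 − $10,600 = $166,980.
Rate = $166,980 / 13,915 machine-hours = $12 per machine-hour.
Year 1: 3,795 × $12 = $45,540. Book value $132,040.
Year 2: 3,096 × $12 = $37,152. Book value $94,888.
Accumulated through year 2 = $177,580 − $94,888 = $82,692.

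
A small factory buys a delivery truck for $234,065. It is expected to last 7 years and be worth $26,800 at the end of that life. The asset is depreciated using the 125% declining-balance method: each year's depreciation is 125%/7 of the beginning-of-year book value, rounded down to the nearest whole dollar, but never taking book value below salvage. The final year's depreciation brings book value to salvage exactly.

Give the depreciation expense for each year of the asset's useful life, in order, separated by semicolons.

Depreciable base = $234,065 − $26,800 = $207,265.
Year 1: ⌊$234,065 × 125%/7⌋ = $41,797. Book value $192,268.
Year 2: ⌊$192,268 × 125%/7⌋ = $34,333. Book value $157,935.
Year 3: ⌊$157,935 × 125%/7⌋ = $28,202. Book value $129,733.
Year 4: ⌊$129,733 × 125%/7⌋ = $23,166. Book value $106,567.
Year 5: ⌊$106,567 × 125%/7⌋ = $19,029. Book value $87,538.
Year 6: ⌊$87,538 × 125%/7⌋ = $15,631. Book value $71,907.
Year 7 (final): $71,907 − $26,800 = $45,107. Book value $26,800.

$41,797; $34,333; $28,202; $23,166; $19,029; $15,631; $45,107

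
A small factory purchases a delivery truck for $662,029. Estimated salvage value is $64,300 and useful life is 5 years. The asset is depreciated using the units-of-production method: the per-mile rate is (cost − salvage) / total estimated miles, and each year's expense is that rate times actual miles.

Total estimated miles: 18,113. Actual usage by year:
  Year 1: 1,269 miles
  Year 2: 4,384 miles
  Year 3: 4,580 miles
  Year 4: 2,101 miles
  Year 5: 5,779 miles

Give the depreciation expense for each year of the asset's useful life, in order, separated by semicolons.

$41,877; $144,672; $151,140; $69,333; $190,707

Depreciable base = $662,029 − $64,300 = $597,729.
Rate = $597,729 / 18,113 miles = $33 per mile.
Year 1: 1,269 × $33 = $41,877. Book value $620,152.
Year 2: 4,384 × $33 = $144,672. Book value $475,480.
Year 3: 4,580 × $33 = $151,140. Book value $324,340.
Year 4: 2,101 × $33 = $69,333. Book value $255,007.
Year 5: 5,779 × $33 = $190,707. Book value $64,300.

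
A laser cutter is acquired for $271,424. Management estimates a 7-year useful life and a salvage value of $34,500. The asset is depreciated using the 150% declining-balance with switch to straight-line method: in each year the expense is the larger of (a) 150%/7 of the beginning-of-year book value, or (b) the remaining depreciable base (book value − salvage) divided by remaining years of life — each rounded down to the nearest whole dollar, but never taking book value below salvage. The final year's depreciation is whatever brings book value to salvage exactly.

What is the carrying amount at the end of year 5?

Depreciable base = $271,424 − $34,500 = $236,924.
Year 1: DB = ⌊$271,424 × 150%/7⌋ = $58,162; SL = ⌊$236,924/7⌋ = $33,846 → take DB $58,162. Book value $213,262.
Year 2: DB = ⌊$213,262 × 150%/7⌋ = $45,699; SL = ⌊$178,762/6⌋ = $29,793 → take DB $45,699. Book value $167,563.
Year 3: DB = ⌊$167,563 × 150%/7⌋ = $35,906; SL = ⌊$133,063/5⌋ = $26,612 → take DB $35,906. Book value $131,657.
Year 4: DB = ⌊$131,657 × 150%/7⌋ = $28,212; SL = ⌊$97,157/4⌋ = $24,289 → take DB $28,212. Book value $103,445.
Year 5: DB = ⌊$103,445 × 150%/7⌋ = $22,166; SL = ⌊$68,945/3⌋ = $22,981 → take SL $22,981. Book value $80,464.

$80,464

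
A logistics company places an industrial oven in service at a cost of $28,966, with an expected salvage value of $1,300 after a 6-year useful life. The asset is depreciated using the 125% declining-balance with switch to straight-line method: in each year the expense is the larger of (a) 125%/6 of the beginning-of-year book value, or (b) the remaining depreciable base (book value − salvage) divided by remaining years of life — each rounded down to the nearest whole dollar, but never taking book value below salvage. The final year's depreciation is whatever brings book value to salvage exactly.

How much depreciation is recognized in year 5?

Depreciable base = $28,966 − $1,300 = $27,666.
Year 1: DB = ⌊$28,966 × 125%/6⌋ = $6,034; SL = ⌊$27,666/6⌋ = $4,611 → take DB $6,034. Book value $22,932.
Year 2: DB = ⌊$22,932 × 125%/6⌋ = $4,777; SL = ⌊$21,632/5⌋ = $4,326 → take DB $4,777. Book value $18,155.
Year 3: DB = ⌊$18,155 × 125%/6⌋ = $3,782; SL = ⌊$16,855/4⌋ = $4,213 → take SL $4,213. Book value $13,942.
Year 4: DB = ⌊$13,942 × 125%/6⌋ = $2,904; SL = ⌊$12,642/3⌋ = $4,214 → take SL $4,214. Book value $9,728.
Year 5: DB = ⌊$9,728 × 125%/6⌋ = $2,026; SL = ⌊$8,428/2⌋ = $4,214 → take SL $4,214. Book value $5,514.

$4,214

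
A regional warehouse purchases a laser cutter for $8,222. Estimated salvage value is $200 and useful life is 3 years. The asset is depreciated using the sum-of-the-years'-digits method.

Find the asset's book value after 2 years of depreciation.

$1,537

Depreciable base = $8,222 − $200 = $8,022.
Sum of the years' digits = 3+2+1 = 6.
Year 1: $8,022 × 3/6 = $4,011. Book value $4,211.
Year 2: $8,022 × 2/6 = $2,674. Book value $1,537.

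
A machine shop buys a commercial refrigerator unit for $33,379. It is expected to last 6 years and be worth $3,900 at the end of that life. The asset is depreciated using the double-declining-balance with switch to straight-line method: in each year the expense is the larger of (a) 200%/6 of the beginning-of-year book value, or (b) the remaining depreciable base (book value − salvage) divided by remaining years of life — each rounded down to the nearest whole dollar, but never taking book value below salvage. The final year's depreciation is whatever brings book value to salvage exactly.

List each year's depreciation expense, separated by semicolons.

Depreciable base = $33,379 − $3,900 = $29,479.
Year 1: DB = ⌊$33,379 × 200%/6⌋ = $11,126; SL = ⌊$29,479/6⌋ = $4,913 → take DB $11,126. Book value $22,253.
Year 2: DB = ⌊$22,253 × 200%/6⌋ = $7,417; SL = ⌊$18,353/5⌋ = $3,670 → take DB $7,417. Book value $14,836.
Year 3: DB = ⌊$14,836 × 200%/6⌋ = $4,945; SL = ⌊$10,936/4⌋ = $2,734 → take DB $4,945. Book value $9,891.
Year 4: DB = ⌊$9,891 × 200%/6⌋ = $3,297; SL = ⌊$5,991/3⌋ = $1,997 → take DB $3,297. Book value $6,594.
Year 5: DB = ⌊$6,594 × 200%/6⌋ = $2,198; SL = ⌊$2,694/2⌋ = $1,347 → take DB $2,198. Book value $4,396.
Year 6 (final): $4,396 − $3,900 = $496. Book value $3,900.

$11,126; $7,417; $4,945; $3,297; $2,198; $496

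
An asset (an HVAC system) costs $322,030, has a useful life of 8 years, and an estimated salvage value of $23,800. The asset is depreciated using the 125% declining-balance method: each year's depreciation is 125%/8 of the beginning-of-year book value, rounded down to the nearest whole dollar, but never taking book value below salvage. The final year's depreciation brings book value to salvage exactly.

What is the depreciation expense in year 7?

$18,155

Depreciable base = $322,030 − $23,800 = $298,230.
Year 1: ⌊$322,030 × 125%/8⌋ = $50,317. Book value $271,713.
Year 2: ⌊$271,713 × 125%/8⌋ = $42,455. Book value $229,258.
Year 3: ⌊$229,258 × 125%/8⌋ = $35,821. Book value $193,437.
Year 4: ⌊$193,437 × 125%/8⌋ = $30,224. Book value $163,213.
Year 5: ⌊$163,213 × 125%/8⌋ = $25,502. Book value $137,711.
Year 6: ⌊$137,711 × 125%/8⌋ = $21,517. Book value $116,194.
Year 7: ⌊$116,194 × 125%/8⌋ = $18,155. Book value $98,039.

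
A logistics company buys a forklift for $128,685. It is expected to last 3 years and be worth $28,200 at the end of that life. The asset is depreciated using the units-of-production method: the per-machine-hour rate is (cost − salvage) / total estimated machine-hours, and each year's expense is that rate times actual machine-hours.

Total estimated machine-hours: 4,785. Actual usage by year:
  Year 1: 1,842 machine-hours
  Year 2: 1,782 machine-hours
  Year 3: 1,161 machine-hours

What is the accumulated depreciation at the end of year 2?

$76,104

Depreciable base = $128,685 − $28,200 = $100,485.
Rate = $100,485 / 4,785 machine-hours = $21 per machine-hour.
Year 1: 1,842 × $21 = $38,682. Book value $90,003.
Year 2: 1,782 × $21 = $37,422. Book value $52,581.
Accumulated through year 2 = $128,685 − $52,581 = $76,104.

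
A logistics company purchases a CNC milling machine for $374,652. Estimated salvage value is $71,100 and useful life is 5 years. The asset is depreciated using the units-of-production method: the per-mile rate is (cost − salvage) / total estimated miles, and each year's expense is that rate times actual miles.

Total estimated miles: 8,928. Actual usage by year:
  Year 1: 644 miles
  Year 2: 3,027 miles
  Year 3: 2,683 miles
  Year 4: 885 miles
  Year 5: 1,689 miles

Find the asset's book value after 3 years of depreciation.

$158,616

Depreciable base = $374,652 − $71,100 = $303,552.
Rate = $303,552 / 8,928 miles = $34 per mile.
Year 1: 644 × $34 = $21,896. Book value $352,756.
Year 2: 3,027 × $34 = $102,918. Book value $249,838.
Year 3: 2,683 × $34 = $91,222. Book value $158,616.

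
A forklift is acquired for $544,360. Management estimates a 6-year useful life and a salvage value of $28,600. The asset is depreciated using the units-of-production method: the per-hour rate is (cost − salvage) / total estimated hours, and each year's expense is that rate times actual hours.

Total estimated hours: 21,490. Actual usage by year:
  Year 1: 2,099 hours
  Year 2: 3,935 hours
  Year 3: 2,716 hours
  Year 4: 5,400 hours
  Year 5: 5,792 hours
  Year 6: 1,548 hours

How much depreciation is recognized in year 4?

$129,600

Depreciable base = $544,360 − $28,600 = $515,760.
Rate = $515,760 / 21,490 hours = $24 per hour.
Year 1: 2,099 × $24 = $50,376. Book value $493,984.
Year 2: 3,935 × $24 = $94,440. Book value $399,544.
Year 3: 2,716 × $24 = $65,184. Book value $334,360.
Year 4: 5,400 × $24 = $129,600. Book value $204,760.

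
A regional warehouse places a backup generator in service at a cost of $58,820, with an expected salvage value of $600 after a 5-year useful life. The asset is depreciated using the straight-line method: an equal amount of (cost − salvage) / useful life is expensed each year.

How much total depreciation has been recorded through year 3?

Depreciable base = $58,820 − $600 = $58,220.
Annual expense = $58,220 / 5 = $11,644.
End of year 1: book value $47,176.
End of year 2: book value $35,532.
End of year 3: book value $23,888.
Accumulated through year 3 = $58,820 − $23,888 = $34,932.

$34,932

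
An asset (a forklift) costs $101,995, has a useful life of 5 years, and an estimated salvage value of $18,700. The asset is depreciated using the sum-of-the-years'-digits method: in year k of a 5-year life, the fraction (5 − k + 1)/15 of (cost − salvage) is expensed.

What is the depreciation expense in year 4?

$11,106

Depreciable base = $101,995 − $18,700 = $83,295.
Sum of the years' digits = 5+4+3+2+1 = 15.
Year 1: $83,295 × 5/15 = $27,765. Book value $74,230.
Year 2: $83,295 × 4/15 = $22,212. Book value $52,018.
Year 3: $83,295 × 3/15 = $16,659. Book value $35,359.
Year 4: $83,295 × 2/15 = $11,106. Book value $24,253.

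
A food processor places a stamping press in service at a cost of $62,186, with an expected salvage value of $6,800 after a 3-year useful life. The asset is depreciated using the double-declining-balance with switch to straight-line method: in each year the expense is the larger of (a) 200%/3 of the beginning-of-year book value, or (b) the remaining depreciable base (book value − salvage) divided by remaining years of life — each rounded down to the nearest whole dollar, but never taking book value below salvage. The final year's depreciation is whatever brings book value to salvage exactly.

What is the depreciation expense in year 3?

Depreciable base = $62,186 − $6,800 = $55,386.
Year 1: DB = ⌊$62,186 × 200%/3⌋ = $41,457; SL = ⌊$55,386/3⌋ = $18,462 → take DB $41,457. Book value $20,729.
Year 2: DB = ⌊$20,729 × 200%/3⌋ = $13,819; SL = ⌊$13,929/2⌋ = $6,964 → take DB $13,819. Book value $6,910.
Year 3 (final): $6,910 − $6,800 = $110. Book value $6,800.

$110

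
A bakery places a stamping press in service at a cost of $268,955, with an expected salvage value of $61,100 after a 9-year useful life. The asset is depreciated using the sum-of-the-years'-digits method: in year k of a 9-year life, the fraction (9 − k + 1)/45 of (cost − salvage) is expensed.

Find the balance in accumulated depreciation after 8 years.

$203,236

Depreciable base = $268,955 − $61,100 = $207,855.
Sum of the years' digits = 9+8+7+6+5+4+3+2+1 = 45.
Year 1: $207,855 × 9/45 = $41,571. Book value $227,384.
Year 2: $207,855 × 8/45 = $36,952. Book value $190,432.
Year 3: $207,855 × 7/45 = $32,333. Book value $158,099.
Year 4: $207,855 × 6/45 = $27,714. Book value $130,385.
Year 5: $207,855 × 5/45 = $23,095. Book value $107,290.
Year 6: $207,855 × 4/45 = $18,476. Book value $88,814.
Year 7: $207,855 × 3/45 = $13,857. Book value $74,957.
Year 8: $207,855 × 2/45 = $9,238. Book value $65,719.
Accumulated through year 8 = $268,955 − $65,719 = $203,236.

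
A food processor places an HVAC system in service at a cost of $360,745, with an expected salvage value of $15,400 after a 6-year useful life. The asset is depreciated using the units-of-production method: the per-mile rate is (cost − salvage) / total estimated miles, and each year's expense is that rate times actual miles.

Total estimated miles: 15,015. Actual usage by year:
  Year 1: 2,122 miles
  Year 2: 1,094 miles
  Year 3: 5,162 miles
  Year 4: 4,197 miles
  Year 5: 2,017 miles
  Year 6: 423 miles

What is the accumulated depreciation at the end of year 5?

$335,616

Depreciable base = $360,745 − $15,400 = $345,345.
Rate = $345,345 / 15,015 miles = $23 per mile.
Year 1: 2,122 × $23 = $48,806. Book value $311,939.
Year 2: 1,094 × $23 = $25,162. Book value $286,777.
Year 3: 5,162 × $23 = $118,726. Book value $168,051.
Year 4: 4,197 × $23 = $96,531. Book value $71,520.
Year 5: 2,017 × $23 = $46,391. Book value $25,129.
Accumulated through year 5 = $360,745 − $25,129 = $335,616.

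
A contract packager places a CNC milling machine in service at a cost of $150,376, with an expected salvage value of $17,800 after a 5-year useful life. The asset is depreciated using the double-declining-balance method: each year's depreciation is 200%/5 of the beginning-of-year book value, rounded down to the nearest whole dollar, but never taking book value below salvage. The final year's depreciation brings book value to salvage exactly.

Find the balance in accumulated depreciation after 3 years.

$117,894

Depreciable base = $150,376 − $17,800 = $132,576.
Year 1: ⌊$150,376 × 200%/5⌋ = $60,150. Book value $90,226.
Year 2: ⌊$90,226 × 200%/5⌋ = $36,090. Book value $54,136.
Year 3: ⌊$54,136 × 200%/5⌋ = $21,654. Book value $32,482.
Accumulated through year 3 = $150,376 − $32,482 = $117,894.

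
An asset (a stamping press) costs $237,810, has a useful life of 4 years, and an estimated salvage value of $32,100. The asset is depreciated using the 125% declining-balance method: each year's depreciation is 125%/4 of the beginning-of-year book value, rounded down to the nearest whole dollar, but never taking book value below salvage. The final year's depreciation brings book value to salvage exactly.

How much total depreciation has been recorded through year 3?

$160,532

Depreciable base = $237,810 − $32,100 = $205,710.
Year 1: ⌊$237,810 × 125%/4⌋ = $74,315. Book value $163,495.
Year 2: ⌊$163,495 × 125%/4⌋ = $51,092. Book value $112,403.
Year 3: ⌊$112,403 × 125%/4⌋ = $35,125. Book value $77,278.
Accumulated through year 3 = $237,810 − $77,278 = $160,532.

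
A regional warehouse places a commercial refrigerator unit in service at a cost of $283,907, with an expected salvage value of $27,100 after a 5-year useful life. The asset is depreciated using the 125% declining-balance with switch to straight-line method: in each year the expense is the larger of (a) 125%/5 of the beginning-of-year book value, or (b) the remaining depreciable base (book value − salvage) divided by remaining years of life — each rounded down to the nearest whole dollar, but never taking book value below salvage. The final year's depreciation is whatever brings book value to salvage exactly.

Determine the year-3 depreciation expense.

Depreciable base = $283,907 − $27,100 = $256,807.
Year 1: DB = ⌊$283,907 × 125%/5⌋ = $70,976; SL = ⌊$256,807/5⌋ = $51,361 → take DB $70,976. Book value $212,931.
Year 2: DB = ⌊$212,931 × 125%/5⌋ = $53,232; SL = ⌊$185,831/4⌋ = $46,457 → take DB $53,232. Book value $159,699.
Year 3: DB = ⌊$159,699 × 125%/5⌋ = $39,924; SL = ⌊$132,599/3⌋ = $44,199 → take SL $44,199. Book value $115,500.

$44,199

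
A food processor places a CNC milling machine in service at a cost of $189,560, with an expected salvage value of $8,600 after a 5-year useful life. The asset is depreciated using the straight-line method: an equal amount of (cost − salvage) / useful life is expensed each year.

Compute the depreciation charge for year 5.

$36,192

Depreciable base = $189,560 − $8,600 = $180,960.
Annual expense = $180,960 / 5 = $36,192.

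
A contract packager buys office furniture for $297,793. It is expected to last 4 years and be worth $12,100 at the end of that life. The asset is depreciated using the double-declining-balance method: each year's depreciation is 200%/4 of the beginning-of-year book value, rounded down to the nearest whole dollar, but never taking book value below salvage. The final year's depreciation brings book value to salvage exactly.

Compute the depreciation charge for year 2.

Depreciable base = $297,793 − $12,100 = $285,693.
Year 1: ⌊$297,793 × 200%/4⌋ = $148,896. Book value $148,897.
Year 2: ⌊$148,897 × 200%/4⌋ = $74,448. Book value $74,449.

$74,448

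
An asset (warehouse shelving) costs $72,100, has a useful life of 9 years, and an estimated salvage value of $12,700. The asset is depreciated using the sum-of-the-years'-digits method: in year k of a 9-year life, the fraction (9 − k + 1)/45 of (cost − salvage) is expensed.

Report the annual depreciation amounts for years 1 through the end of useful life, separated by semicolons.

Depreciable base = $72,100 − $12,700 = $59,400.
Sum of the years' digits = 9+8+7+6+5+4+3+2+1 = 45.
Year 1: $59,400 × 9/45 = $11,880. Book value $60,220.
Year 2: $59,400 × 8/45 = $10,560. Book value $49,660.
Year 3: $59,400 × 7/45 = $9,240. Book value $40,420.
Year 4: $59,400 × 6/45 = $7,920. Book value $32,500.
Year 5: $59,400 × 5/45 = $6,600. Book value $25,900.
Year 6: $59,400 × 4/45 = $5,280. Book value $20,620.
Year 7: $59,400 × 3/45 = $3,960. Book value $16,660.
Year 8: $59,400 × 2/45 = $2,640. Book value $14,020.
Year 9: $59,400 × 1/45 = $1,320. Book value $12,700.

$11,880; $10,560; $9,240; $7,920; $6,600; $5,280; $3,960; $2,640; $1,320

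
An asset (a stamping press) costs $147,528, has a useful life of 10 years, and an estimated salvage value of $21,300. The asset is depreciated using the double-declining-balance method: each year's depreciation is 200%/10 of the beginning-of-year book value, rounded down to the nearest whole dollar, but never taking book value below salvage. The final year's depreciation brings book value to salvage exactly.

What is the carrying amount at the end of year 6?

$38,676

Depreciable base = $147,528 − $21,300 = $126,228.
Year 1: ⌊$147,528 × 200%/10⌋ = $29,505. Book value $118,023.
Year 2: ⌊$118,023 × 200%/10⌋ = $23,604. Book value $94,419.
Year 3: ⌊$94,419 × 200%/10⌋ = $18,883. Book value $75,536.
Year 4: ⌊$75,536 × 200%/10⌋ = $15,107. Book value $60,429.
Year 5: ⌊$60,429 × 200%/10⌋ = $12,085. Book value $48,344.
Year 6: ⌊$48,344 × 200%/10⌋ = $9,668. Book value $38,676.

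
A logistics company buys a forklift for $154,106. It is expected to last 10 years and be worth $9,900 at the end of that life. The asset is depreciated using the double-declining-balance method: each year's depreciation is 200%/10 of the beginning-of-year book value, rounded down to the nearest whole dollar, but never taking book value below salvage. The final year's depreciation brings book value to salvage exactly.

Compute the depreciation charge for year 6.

Depreciable base = $154,106 − $9,900 = $144,206.
Year 1: ⌊$154,106 × 200%/10⌋ = $30,821. Book value $123,285.
Year 2: ⌊$123,285 × 200%/10⌋ = $24,657. Book value $98,628.
Year 3: ⌊$98,628 × 200%/10⌋ = $19,725. Book value $78,903.
Year 4: ⌊$78,903 × 200%/10⌋ = $15,780. Book value $63,123.
Year 5: ⌊$63,123 × 200%/10⌋ = $12,624. Book value $50,499.
Year 6: ⌊$50,499 × 200%/10⌋ = $10,099. Book value $40,400.

$10,099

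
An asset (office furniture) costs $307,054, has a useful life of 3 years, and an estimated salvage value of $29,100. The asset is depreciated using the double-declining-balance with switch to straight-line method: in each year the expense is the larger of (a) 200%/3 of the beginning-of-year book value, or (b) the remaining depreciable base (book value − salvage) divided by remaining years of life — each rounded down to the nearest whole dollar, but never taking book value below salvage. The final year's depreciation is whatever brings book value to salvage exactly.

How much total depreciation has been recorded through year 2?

Depreciable base = $307,054 − $29,100 = $277,954.
Year 1: DB = ⌊$307,054 × 200%/3⌋ = $204,702; SL = ⌊$277,954/3⌋ = $92,651 → take DB $204,702. Book value $102,352.
Year 2: DB = ⌊$102,352 × 200%/3⌋ = $68,234; SL = ⌊$73,252/2⌋ = $36,626 → take DB $68,234. Book value $34,118.
Accumulated through year 2 = $307,054 − $34,118 = $272,936.

$272,936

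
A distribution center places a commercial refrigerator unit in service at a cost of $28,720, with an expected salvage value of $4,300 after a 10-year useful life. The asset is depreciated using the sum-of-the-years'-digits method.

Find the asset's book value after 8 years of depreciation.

$5,632

Depreciable base = $28,720 − $4,300 = $24,420.
Sum of the years' digits = 10+9+8+7+6+5+4+3+2+1 = 55.
Year 1: $24,420 × 10/55 = $4,440. Book value $24,280.
Year 2: $24,420 × 9/55 = $3,996. Book value $20,284.
Year 3: $24,420 × 8/55 = $3,552. Book value $16,732.
Year 4: $24,420 × 7/55 = $3,108. Book value $13,624.
Year 5: $24,420 × 6/55 = $2,664. Book value $10,960.
Year 6: $24,420 × 5/55 = $2,220. Book value $8,740.
Year 7: $24,420 × 4/55 = $1,776. Book value $6,964.
Year 8: $24,420 × 3/55 = $1,332. Book value $5,632.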